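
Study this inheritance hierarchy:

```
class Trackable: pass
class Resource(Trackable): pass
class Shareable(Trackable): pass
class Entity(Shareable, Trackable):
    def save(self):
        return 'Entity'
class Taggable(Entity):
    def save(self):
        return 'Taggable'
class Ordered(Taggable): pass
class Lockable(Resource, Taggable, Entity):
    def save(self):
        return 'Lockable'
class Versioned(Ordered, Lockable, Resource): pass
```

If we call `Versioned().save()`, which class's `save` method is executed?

L[Versioned] = Versioned + merge(L[Ordered], L[Lockable], L[Resource], [Ordered Lockable Resource])
  take Ordered:  [Ordered Taggable Entity Shareable Trackable object] + [Lockable Resource Taggable Entity Shareable Trackable object] + [Resource Trackable object] + [Ordered Lockable Resource]
  take Lockable:  [Taggable Entity Shareable Trackable object] + [Lockable Resource Taggable Entity Shareable Trackable object] + [Resource Trackable object] + [Lockable Resource]
  take Resource:  [Taggable Entity Shareable Trackable object] + [Resource Taggable Entity Shareable Trackable object] + [Resource Trackable object] + [Resource]
  take Taggable:  [Taggable Entity Shareable Trackable object] + [Taggable Entity Shareable Trackable object] + [Trackable object]
  take Entity:  [Entity Shareable Trackable object] + [Entity Shareable Trackable object] + [Trackable object]
  take Shareable:  [Shareable Trackable object] + [Shareable Trackable object] + [Trackable object]
  take Trackable:  [Trackable object] + [Trackable object] + [Trackable object]
  take object:  [object] + [object] + [object]
MRO: Versioned Ordered Lockable Resource Taggable Entity Shareable Trackable object
save is defined in: Entity, Lockable, Taggable. First along the MRO is Lockable.

Lockable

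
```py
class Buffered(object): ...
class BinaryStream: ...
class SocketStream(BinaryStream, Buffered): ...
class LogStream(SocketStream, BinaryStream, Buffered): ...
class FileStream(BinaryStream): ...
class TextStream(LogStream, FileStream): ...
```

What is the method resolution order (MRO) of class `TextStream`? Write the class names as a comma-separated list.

TextStream, LogStream, SocketStream, FileStream, BinaryStream, Buffered, object

L[TextStream] = TextStream + merge(L[LogStream], L[FileStream], [LogStream FileStream])
  take LogStream:  [LogStream SocketStream BinaryStream Buffered object] + [FileStream BinaryStream object] + [LogStream FileStream]
  take SocketStream:  [SocketStream BinaryStream Buffered object] + [FileStream BinaryStream object] + [FileStream]
  take FileStream:  [BinaryStream Buffered object] + [FileStream BinaryStream object] + [FileStream]
  take BinaryStream:  [BinaryStream Buffered object] + [BinaryStream object]
  take Buffered:  [Buffered object] + [object]
  take object:  [object] + [object]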